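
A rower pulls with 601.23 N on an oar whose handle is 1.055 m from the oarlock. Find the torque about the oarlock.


tau = F * d
tau = 601.23 * 1.055
tau = 634.2976 N*m

634.2976 N*m


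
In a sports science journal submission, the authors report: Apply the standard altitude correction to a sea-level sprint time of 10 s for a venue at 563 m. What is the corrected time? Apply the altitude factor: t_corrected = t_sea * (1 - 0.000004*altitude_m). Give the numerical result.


Correction factor = 1 - 0.000004 * 563 = 0.997748
t_corrected = t_sea * factor = 10 * 0.997748
t_corrected = 9.9775 s

9.9775 s


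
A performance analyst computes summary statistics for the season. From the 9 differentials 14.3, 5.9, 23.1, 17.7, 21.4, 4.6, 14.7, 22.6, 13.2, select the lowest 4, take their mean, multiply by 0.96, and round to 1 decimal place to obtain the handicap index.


All differentials: 14.3, 5.9, 23.1, 17.7, 21.4, 4.6, 14.7, 22.6, 13.2
Sorted: 4.6, 5.9, 13.2, 14.3, 14.7, 17.7, 21.4, 22.6, 23.1
Best 4: 4.6, 5.9, 13.2, 14.3
Average of best = 38 / 4 = 9.5
Raw index = 9.5 * 0.96 = 9.12
Handicap index = round(9.12, 1) = 9.1

9.1


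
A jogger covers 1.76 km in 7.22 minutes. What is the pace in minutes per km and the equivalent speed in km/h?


Pace = time / distance = 7.22 min / 1.76 km = 4.1023 min/km
Speed = distance / time_in_hours = 1.76 / 0.1203 hr
Speed = 14.626 km/h

4.1023 min/km, 14.626 km/h


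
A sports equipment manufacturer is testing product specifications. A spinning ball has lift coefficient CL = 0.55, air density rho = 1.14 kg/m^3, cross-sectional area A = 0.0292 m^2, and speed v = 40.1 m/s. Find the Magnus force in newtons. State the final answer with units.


FM = 0.5 * CL * rho * A * v^2
FM = 0.5 * 0.55 * 1.14 * 0.0292 * 40.1^2
v^2 = 1608.01
FM = 0.5 * 0.55 * 1.14 * 0.0292 * 1608.01 = 14.72 N

14.72 N


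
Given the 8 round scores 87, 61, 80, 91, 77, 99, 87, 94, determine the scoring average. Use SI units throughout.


Average = sum / n
Sum = 676
Average = 676 / 8 = 84.5

84.5


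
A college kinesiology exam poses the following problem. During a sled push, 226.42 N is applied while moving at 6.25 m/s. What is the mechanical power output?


P = F * v
P = 226.42 * 6.25
P = 1415.125 W

1415.125 W


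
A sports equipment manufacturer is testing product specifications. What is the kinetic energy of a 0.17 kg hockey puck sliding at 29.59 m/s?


KE = 0.5 * m * v^2
KE = 0.5 * 0.17 * 29.59^2
KE = 0.5 * 0.17 * 875.5681 = 74.4233 J

74.4233 J


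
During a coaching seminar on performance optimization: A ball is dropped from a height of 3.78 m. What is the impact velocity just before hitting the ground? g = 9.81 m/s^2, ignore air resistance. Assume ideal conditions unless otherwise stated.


v = sqrt(2 * g * h)
v = sqrt(2 * 9.81 * 3.78)
v = sqrt(74.1636) = 8.6118 m/s

8.6118 m/s


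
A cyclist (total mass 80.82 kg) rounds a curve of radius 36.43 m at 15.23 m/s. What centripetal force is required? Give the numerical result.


Fc = m * v^2 / r
v^2 = 15.23^2 = 231.9529
Fc = 80.82 * 231.9529 / 36.43
Fc = 18746.4334 / 36.43 = 514.5878 N

514.5878 N


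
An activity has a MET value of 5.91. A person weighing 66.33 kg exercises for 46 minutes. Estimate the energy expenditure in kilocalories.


kcal = MET * mass * time_hr
Convert time: 46 min = 0.7667 hr
kcal = 5.91 * 66.33 * 0.7667
kcal = 300.5412 kcal

300.5412 kcal


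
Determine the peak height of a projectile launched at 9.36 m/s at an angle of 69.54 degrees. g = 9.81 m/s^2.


H = (v*sin(theta))^2 / (2*g)
vy = v*sin(theta) = 9.36 * sin(69.54 deg) = 8.7695 m/s
H = vy^2 / (2*g) = 76.9048 / (2*9.81)
H = 76.9048 / 19.62 = 3.9197 m

3.9197 m


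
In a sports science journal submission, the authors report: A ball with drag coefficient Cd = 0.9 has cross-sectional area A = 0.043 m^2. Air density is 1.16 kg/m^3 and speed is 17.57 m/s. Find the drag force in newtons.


Fd = 0.5 * Cd * rho * A * v^2
Fd = 0.5 * 0.9 * 1.16 * 0.043 * 17.57^2
v^2 = 308.7049
Fd = 0.5 * 0.9 * 1.16 * 0.043 * 308.7049 = 6.9292 N

6.9292 N


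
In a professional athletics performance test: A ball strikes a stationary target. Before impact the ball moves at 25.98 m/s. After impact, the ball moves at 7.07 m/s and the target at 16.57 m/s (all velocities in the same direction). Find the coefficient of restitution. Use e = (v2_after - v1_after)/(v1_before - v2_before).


e = (v2_after - v1_after) / (v1_before - v2_before)
Numerator = 16.57 - 7.07 = 9.5
Denominator = 25.98 - 0 = 25.98
e = 9.5 / 25.98 = 0.3657

0.3657


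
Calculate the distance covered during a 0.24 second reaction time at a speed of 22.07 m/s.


d = v * t
d = 22.07 * 0.24
d = 5.2968 m

5.2968 m


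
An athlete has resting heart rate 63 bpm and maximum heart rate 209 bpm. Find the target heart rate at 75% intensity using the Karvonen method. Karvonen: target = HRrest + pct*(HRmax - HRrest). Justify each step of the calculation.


Target = HRrest + pct*(HRmax - HRrest)
Heart rate reserve = HRmax - HRrest = 209 - 63 = 146 bpm
Fraction = 75% = 0.75
Target = 63 + 0.75 * 146
Target = 63 + 109.5 = 172.5 bpm

172.5 bpm


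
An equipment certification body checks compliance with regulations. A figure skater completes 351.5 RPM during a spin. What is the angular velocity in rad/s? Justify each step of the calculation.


omega = RPM * 2 * pi / 60
omega = 351.5 * 2 * 3.14159 / 60
omega = 2208.5396 / 60 = 36.809 rad/s

36.809 rad/s


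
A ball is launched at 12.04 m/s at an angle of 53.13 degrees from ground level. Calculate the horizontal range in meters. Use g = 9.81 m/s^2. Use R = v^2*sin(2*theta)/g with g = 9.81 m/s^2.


R = v^2 * sin(2*theta) / g
Convert angle to radians: theta = 53.13 deg = 0.9273 rad
sin(2*theta) = sin(1.8546) = 0.96
R = 12.04^2 * 0.96 / 9.81
R = 144.9616 * 0.96 / 9.81 = 14.1859 m

14.1859 m


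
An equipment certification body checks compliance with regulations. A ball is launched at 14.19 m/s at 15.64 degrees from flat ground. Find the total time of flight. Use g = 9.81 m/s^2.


T = 2*v*sin(theta)/g
sin(theta) = sin(15.64 deg) = 0.2696
T = 2*14.19*0.2696 / 9.81
T = 7.651 / 9.81 = 0.7799 s

0.7799 s


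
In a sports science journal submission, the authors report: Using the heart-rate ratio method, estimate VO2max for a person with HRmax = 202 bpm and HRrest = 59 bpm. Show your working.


VO2max = 15.3 * HRmax / HRrest
VO2max = 15.3 * 202 / 59
VO2max = 3090.6 / 59 = 52.3831 mL/kg/min

52.3831 mL/kg/min


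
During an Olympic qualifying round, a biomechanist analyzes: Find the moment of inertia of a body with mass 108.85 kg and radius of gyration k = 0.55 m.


I = m * k^2
I = 108.85 * 0.55^2
I = 108.85 * 0.3025 = 32.9271 kg*m^2

32.9271 kg*m^2


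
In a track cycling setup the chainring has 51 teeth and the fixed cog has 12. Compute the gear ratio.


GR = front_teeth / rear_teeth
GR = 51 / 12
GR = 4.25

4.25


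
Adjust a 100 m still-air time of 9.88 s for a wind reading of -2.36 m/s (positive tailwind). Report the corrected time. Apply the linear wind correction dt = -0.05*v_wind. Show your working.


dt = -0.05 * v_wind = -0.05 * -2.36 = 0.118 s
t_corrected = t_still + dt = 9.88 + (0.118)
t_corrected = 9.998 s

9.998 s


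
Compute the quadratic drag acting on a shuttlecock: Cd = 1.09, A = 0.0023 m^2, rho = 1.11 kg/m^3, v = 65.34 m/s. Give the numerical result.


Fd = 0.5 * Cd * rho * A * v^2
Fd = 0.5 * 1.09 * 1.11 * 0.0023 * 65.34^2
v^2 = 4269.3156
Fd = 0.5 * 1.09 * 1.11 * 0.0023 * 4269.3156 = 5.9403 N

5.9403 N


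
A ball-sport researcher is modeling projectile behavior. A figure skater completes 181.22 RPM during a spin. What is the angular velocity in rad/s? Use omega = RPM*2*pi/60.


omega = RPM * 2 * pi / 60
omega = 181.22 * 2 * 3.14159 / 60
omega = 1138.6388 / 60 = 18.9773 rad/s

18.9773 rad/s


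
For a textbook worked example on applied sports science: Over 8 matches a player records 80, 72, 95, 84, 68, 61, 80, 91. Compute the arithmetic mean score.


Average = sum / n
Sum = 631
Average = 631 / 8 = 78.875

78.875


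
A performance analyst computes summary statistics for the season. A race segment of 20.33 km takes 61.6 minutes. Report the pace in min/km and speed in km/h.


Pace = time / distance = 61.6 min / 20.33 km = 3.03 min/km
Speed = distance / time_in_hours = 20.33 / 1.0267 hr
Speed = 19.8019 km/h

3.03 min/km, 19.8019 km/h


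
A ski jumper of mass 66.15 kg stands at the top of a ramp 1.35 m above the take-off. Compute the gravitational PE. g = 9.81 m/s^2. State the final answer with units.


PE = m * g * h
PE = 66.15 * 9.81 * 1.35
PE = 648.9315 * 1.35 = 876.0575 J

876.0575 J


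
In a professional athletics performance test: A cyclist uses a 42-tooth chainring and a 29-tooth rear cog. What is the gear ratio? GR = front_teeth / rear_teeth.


GR = front_teeth / rear_teeth
GR = 42 / 29
GR = 1.4483

1.4483


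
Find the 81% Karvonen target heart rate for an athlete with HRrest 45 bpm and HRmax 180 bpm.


Target = HRrest + pct*(HRmax - HRrest)
Heart rate reserve = HRmax - HRrest = 180 - 45 = 135 bpm
Fraction = 81% = 0.81
Target = 45 + 0.81 * 135
Target = 45 + 109.35 = 154.35 bpm

154.35 bpm


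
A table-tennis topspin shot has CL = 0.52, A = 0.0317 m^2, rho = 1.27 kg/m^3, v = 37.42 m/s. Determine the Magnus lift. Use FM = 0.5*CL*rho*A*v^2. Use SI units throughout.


FM = 0.5 * CL * rho * A * v^2
FM = 0.5 * 0.52 * 1.27 * 0.0317 * 37.42^2
v^2 = 1400.2564
FM = 0.5 * 0.52 * 1.27 * 0.0317 * 1400.2564 = 14.657 N

14.657 N


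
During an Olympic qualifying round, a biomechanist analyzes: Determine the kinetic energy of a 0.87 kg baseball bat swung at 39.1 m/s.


KE = 0.5 * m * v^2
KE = 0.5 * 0.87 * 39.1^2
KE = 0.5 * 0.87 * 1528.81 = 665.0324 J

665.0324 J


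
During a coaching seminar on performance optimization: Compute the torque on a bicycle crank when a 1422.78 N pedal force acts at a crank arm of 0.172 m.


tau = F * d
tau = 1422.78 * 0.172
tau = 244.7182 N*m

244.7182 N*m


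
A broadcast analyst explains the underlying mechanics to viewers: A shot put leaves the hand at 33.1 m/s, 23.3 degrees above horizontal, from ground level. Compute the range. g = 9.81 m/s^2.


R = v^2 * sin(2*theta) / g
Convert angle to radians: theta = 23.3 deg = 0.4067 rad
sin(2*theta) = sin(0.8133) = 0.7266
R = 33.1^2 * 0.7266 / 9.81
R = 1095.61 * 0.7266 / 9.81 = 81.146 m

81.146 m


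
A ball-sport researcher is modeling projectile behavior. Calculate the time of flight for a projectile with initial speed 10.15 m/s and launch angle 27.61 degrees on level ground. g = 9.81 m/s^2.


T = 2*v*sin(theta)/g
sin(theta) = sin(27.61 deg) = 0.4635
T = 2*10.15*0.4635 / 9.81
T = 9.408 / 9.81 = 0.959 s

0.959 s


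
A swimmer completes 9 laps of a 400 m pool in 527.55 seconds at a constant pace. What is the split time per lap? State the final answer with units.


Split time = total_time / n_laps = 527.55 / 9
Split time = 58.6167 s per lap

58.6167 s


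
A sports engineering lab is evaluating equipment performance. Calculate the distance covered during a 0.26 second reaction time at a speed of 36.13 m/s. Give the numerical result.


d = v * t
d = 36.13 * 0.26
d = 9.3938 m

9.3938 m


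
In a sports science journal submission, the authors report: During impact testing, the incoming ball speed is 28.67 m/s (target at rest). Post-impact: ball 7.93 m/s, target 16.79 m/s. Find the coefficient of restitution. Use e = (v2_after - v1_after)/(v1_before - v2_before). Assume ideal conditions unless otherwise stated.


e = (v2_after - v1_after) / (v1_before - v2_before)
Numerator = 16.79 - 7.93 = 8.86
Denominator = 28.67 - 0 = 28.67
e = 8.86 / 28.67 = 0.309

0.309


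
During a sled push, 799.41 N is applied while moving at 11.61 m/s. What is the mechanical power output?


P = F * v
P = 799.41 * 11.61
P = 9281.1501 W

9281.1501 W


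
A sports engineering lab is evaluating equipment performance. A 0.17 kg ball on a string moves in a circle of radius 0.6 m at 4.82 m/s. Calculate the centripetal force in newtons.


Fc = m * v^2 / r
v^2 = 4.82^2 = 23.2324
Fc = 0.17 * 23.2324 / 0.6
Fc = 3.9495 / 0.6 = 6.5825 N

6.5825 N


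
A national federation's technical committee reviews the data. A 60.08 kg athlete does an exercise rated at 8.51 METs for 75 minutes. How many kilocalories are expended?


kcal = MET * mass * time_hr
Convert time: 75 min = 1.25 hr
kcal = 8.51 * 60.08 * 1.25
kcal = 639.101 kcal

639.101 kcal


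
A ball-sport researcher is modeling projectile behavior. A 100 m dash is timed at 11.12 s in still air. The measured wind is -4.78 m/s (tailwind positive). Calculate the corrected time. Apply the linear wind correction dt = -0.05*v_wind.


dt = -0.05 * v_wind = -0.05 * -4.78 = 0.239 s
t_corrected = t_still + dt = 11.12 + (0.239)
t_corrected = 11.359 s

11.359 s


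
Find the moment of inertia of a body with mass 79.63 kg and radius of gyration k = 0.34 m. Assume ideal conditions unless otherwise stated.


I = m * k^2
I = 79.63 * 0.34^2
I = 79.63 * 0.1156 = 9.2052 kg*m^2

9.2052 kg*m^2


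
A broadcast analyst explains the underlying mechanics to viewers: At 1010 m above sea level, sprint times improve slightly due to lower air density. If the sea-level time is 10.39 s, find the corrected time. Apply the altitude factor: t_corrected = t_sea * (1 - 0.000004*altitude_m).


Correction factor = 1 - 0.000004 * 1010 = 0.99596
t_corrected = t_sea * factor = 10.39 * 0.99596
t_corrected = 10.348 s

10.348 s


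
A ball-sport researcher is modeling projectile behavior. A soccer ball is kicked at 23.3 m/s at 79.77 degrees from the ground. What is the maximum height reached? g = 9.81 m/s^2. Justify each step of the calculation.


H = (v*sin(theta))^2 / (2*g)
vy = v*sin(theta) = 23.3 * sin(79.77 deg) = 22.9296 m/s
H = vy^2 / (2*g) = 525.7663 / (2*9.81)
H = 525.7663 / 19.62 = 26.7975 m

26.7975 m


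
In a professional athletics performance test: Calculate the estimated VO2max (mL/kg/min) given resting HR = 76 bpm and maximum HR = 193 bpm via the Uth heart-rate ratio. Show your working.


VO2max = 15.3 * HRmax / HRrest
VO2max = 15.3 * 193 / 76
VO2max = 2952.9 / 76 = 38.8539 mL/kg/min

38.8539 mL/kg/min


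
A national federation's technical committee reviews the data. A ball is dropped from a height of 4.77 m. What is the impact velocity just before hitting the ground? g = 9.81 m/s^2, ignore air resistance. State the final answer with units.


v = sqrt(2 * g * h)
v = sqrt(2 * 9.81 * 4.77)
v = sqrt(93.5874) = 9.6741 m/s

9.6741 m/s


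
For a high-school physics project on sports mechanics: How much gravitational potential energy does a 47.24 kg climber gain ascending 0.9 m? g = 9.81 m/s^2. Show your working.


PE = m * g * h
PE = 47.24 * 9.81 * 0.9
PE = 463.4244 * 0.9 = 417.082 J

417.082 J


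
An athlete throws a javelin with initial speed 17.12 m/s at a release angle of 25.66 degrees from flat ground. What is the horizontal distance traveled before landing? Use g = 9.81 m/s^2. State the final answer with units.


R = v^2 * sin(2*theta) / g
Convert angle to radians: theta = 25.66 deg = 0.4479 rad
sin(2*theta) = sin(0.8957) = 0.7806
R = 17.12^2 * 0.7806 / 9.81
R = 293.0944 * 0.7806 / 9.81 = 23.3235 m

23.3235 m


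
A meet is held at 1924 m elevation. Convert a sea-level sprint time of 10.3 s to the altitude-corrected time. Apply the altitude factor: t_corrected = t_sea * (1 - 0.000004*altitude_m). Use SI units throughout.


Correction factor = 1 - 0.000004 * 1924 = 0.992304
t_corrected = t_sea * factor = 10.3 * 0.992304
t_corrected = 10.2207 s

10.2207 s


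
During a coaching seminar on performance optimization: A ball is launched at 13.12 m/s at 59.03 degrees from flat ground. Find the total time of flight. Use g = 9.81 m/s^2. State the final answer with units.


T = 2*v*sin(theta)/g
sin(theta) = sin(59.03 deg) = 0.8574
T = 2*13.12*0.8574 / 9.81
T = 22.4991 / 9.81 = 2.2935 s

2.2935 s


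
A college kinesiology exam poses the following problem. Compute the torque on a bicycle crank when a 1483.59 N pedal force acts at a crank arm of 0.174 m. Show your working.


tau = F * d
tau = 1483.59 * 0.174
tau = 258.1447 N*m

258.1447 N*m


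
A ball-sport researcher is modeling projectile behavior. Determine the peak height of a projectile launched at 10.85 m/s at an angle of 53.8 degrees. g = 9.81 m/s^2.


H = (v*sin(theta))^2 / (2*g)
vy = v*sin(theta) = 10.85 * sin(53.8 deg) = 8.7555 m/s
H = vy^2 / (2*g) = 76.6591 / (2*9.81)
H = 76.6591 / 19.62 = 3.9072 m

3.9072 m


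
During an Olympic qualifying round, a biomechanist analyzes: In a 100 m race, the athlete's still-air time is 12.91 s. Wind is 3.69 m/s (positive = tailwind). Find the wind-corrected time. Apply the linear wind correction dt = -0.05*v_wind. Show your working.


dt = -0.05 * v_wind = -0.05 * 3.69 = -0.1845 s
t_corrected = t_still + dt = 12.91 + (-0.1845)
t_corrected = 12.7255 s

12.7255 s


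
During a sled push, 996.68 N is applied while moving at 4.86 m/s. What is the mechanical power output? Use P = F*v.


P = F * v
P = 996.68 * 4.86
P = 4843.8648 W

4843.8648 W


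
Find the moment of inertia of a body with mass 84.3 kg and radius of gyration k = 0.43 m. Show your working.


I = m * k^2
I = 84.3 * 0.43^2
I = 84.3 * 0.1849 = 15.5871 kg*m^2

15.5871 kg*m^2


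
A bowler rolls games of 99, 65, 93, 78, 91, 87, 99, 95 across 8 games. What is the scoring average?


Average = sum / n
Sum = 707
Average = 707 / 8 = 88.375

88.375


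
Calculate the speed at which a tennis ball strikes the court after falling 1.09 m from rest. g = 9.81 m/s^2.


v = sqrt(2 * g * h)
v = sqrt(2 * 9.81 * 1.09)
v = sqrt(21.3858) = 4.6245 m/s

4.6245 m/s


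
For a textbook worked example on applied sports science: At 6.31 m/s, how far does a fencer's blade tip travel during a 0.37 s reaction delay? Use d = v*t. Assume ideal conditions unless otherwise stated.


d = v * t
d = 6.31 * 0.37
d = 2.3347 m

2.3347 m


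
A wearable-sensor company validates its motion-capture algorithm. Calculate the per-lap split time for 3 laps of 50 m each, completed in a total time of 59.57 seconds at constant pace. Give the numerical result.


Split time = total_time / n_laps = 59.57 / 3
Split time = 19.8567 s per lap

19.8567 s


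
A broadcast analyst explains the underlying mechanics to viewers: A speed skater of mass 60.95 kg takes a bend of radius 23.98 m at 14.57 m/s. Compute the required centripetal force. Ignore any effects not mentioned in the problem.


Fc = m * v^2 / r
v^2 = 14.57^2 = 212.2849
Fc = 60.95 * 212.2849 / 23.98
Fc = 12938.7647 / 23.98 = 539.5648 N

539.5648 N


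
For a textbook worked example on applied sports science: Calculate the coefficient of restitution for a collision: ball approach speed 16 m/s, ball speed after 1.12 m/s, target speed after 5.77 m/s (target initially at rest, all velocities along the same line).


e = (v2_after - v1_after) / (v1_before - v2_before)
Numerator = 5.77 - 1.12 = 4.65
Denominator = 16 - 0 = 16
e = 4.65 / 16 = 0.2906

0.2906


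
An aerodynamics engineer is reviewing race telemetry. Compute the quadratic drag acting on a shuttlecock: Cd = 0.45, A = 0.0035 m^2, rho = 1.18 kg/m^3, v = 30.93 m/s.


Fd = 0.5 * Cd * rho * A * v^2
Fd = 0.5 * 0.45 * 1.18 * 0.0035 * 30.93^2
v^2 = 956.6649
Fd = 0.5 * 0.45 * 1.18 * 0.0035 * 956.6649 = 0.889 N

0.889 N


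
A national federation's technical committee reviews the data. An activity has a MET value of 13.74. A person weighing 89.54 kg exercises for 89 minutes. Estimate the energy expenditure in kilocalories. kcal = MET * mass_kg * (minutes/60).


kcal = MET * mass * time_hr
Convert time: 89 min = 1.4833 hr
kcal = 13.74 * 89.54 * 1.4833
kcal = 1824.9147 kcal

1824.9147 kcal


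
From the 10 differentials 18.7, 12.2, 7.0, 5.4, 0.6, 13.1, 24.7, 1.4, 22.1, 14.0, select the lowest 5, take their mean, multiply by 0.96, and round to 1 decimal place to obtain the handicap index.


All differentials: 18.7, 12.2, 7.0, 5.4, 0.6, 13.1, 24.7, 1.4, 22.1, 14.0
Sorted: 0.6, 1.4, 5.4, 7.0, 12.2, 13.1, 14.0, 18.7, 22.1, 24.7
Best 5: 0.6, 1.4, 5.4, 7.0, 12.2
Average of best = 26.6 / 5 = 5.32
Raw index = 5.32 * 0.96 = 5.1072
Handicap index = round(5.1072, 1) = 5.1

5.1


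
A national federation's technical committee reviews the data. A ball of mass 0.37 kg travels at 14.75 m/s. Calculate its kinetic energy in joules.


KE = 0.5 * m * v^2
KE = 0.5 * 0.37 * 14.75^2
KE = 0.5 * 0.37 * 217.5625 = 40.2491 J

40.2491 J


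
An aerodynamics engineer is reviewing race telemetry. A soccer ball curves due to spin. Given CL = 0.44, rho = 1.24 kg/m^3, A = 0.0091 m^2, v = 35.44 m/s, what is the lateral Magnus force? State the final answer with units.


FM = 0.5 * CL * rho * A * v^2
FM = 0.5 * 0.44 * 1.24 * 0.0091 * 35.44^2
v^2 = 1255.9936
FM = 0.5 * 0.44 * 1.24 * 0.0091 * 1255.9936 = 3.118 N

3.118 N


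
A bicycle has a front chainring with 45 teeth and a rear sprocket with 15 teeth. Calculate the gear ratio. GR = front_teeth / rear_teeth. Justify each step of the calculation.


GR = front_teeth / rear_teeth
GR = 45 / 15
GR = 3

3


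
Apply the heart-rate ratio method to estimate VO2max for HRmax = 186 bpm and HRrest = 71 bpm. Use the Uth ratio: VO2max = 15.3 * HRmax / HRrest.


VO2max = 15.3 * HRmax / HRrest
VO2max = 15.3 * 186 / 71
VO2max = 2845.8 / 71 = 40.0817 mL/kg/min

40.0817 mL/kg/min


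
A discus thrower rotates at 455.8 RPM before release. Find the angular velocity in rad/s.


omega = RPM * 2 * pi / 60
omega = 455.8 * 2 * 3.14159 / 60
omega = 2863.8759 / 60 = 47.7313 rad/s

47.7313 rad/s


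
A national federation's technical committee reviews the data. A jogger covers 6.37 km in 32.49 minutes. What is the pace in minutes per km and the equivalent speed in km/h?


Pace = time / distance = 32.49 min / 6.37 km = 5.1005 min/km
Speed = distance / time_in_hours = 6.37 / 0.5415 hr
Speed = 11.7636 km/h

5.1005 min/km, 11.7636 km/h


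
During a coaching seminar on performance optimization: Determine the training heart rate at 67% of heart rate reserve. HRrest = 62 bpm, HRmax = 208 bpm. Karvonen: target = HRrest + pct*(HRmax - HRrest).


Target = HRrest + pct*(HRmax - HRrest)
Heart rate reserve = HRmax - HRrest = 208 - 62 = 146 bpm
Fraction = 67% = 0.67
Target = 62 + 0.67 * 146
Target = 62 + 97.82 = 159.82 bpm

159.82 bpm


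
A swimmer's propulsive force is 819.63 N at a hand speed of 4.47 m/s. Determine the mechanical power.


P = F * v
P = 819.63 * 4.47
P = 3663.7461 W

3663.7461 W


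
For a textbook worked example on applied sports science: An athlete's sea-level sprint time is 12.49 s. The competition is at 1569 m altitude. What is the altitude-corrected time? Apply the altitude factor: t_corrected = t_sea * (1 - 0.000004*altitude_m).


Correction factor = 1 - 0.000004 * 1569 = 0.993724
t_corrected = t_sea * factor = 12.49 * 0.993724
t_corrected = 12.4116 s

12.4116 s


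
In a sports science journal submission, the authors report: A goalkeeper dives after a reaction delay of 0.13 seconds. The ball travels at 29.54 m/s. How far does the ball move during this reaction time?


d = v * t
d = 29.54 * 0.13
d = 3.8402 m

3.8402 m


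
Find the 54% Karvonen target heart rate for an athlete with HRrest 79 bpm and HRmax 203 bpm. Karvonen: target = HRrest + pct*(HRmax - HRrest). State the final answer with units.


Target = HRrest + pct*(HRmax - HRrest)
Heart rate reserve = HRmax - HRrest = 203 - 79 = 124 bpm
Fraction = 54% = 0.54
Target = 79 + 0.54 * 124
Target = 79 + 66.96 = 145.96 bpm

145.96 bpm


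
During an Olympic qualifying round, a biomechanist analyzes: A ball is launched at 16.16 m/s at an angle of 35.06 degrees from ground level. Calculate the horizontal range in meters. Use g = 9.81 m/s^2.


R = v^2 * sin(2*theta) / g
Convert angle to radians: theta = 35.06 deg = 0.6119 rad
sin(2*theta) = sin(1.2238) = 0.9404
R = 16.16^2 * 0.9404 / 9.81
R = 261.1456 * 0.9404 / 9.81 = 25.034 m

25.034 m


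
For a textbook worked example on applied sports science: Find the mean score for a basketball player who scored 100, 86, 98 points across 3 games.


Average = sum / n
Sum = 284
Average = 284 / 3 = 94.6667

94.6667


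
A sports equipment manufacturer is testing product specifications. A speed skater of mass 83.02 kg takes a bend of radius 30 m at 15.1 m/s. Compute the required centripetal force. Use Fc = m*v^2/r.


Fc = m * v^2 / r
v^2 = 15.1^2 = 228.01
Fc = 83.02 * 228.01 / 30
Fc = 18929.3902 / 30 = 630.9797 N

630.9797 N


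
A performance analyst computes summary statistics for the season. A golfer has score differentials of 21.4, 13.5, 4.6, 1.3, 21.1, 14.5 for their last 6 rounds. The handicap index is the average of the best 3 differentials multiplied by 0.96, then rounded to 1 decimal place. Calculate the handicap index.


All differentials: 21.4, 13.5, 4.6, 1.3, 21.1, 14.5
Sorted: 1.3, 4.6, 13.5, 14.5, 21.1, 21.4
Best 3: 1.3, 4.6, 13.5
Average of best = 19.4 / 3 = 6.4667
Raw index = 6.4667 * 0.96 = 6.208
Handicap index = round(6.208, 1) = 6.2

6.2


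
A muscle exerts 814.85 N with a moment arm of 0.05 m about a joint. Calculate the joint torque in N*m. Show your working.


tau = F * d
tau = 814.85 * 0.05
tau = 40.7425 N*m

40.7425 N*m


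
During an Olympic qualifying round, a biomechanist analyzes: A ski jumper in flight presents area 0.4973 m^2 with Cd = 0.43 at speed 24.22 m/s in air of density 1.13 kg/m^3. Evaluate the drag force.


Fd = 0.5 * Cd * rho * A * v^2
Fd = 0.5 * 0.43 * 1.13 * 0.4973 * 24.22^2
v^2 = 586.6084
Fd = 0.5 * 0.43 * 1.13 * 0.4973 * 586.6084 = 70.8735 N

70.8735 N


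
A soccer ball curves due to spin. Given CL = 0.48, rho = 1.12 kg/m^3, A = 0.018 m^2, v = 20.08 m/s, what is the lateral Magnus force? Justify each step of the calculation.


FM = 0.5 * CL * rho * A * v^2
FM = 0.5 * 0.48 * 1.12 * 0.018 * 20.08^2
v^2 = 403.2064
FM = 0.5 * 0.48 * 1.12 * 0.018 * 403.2064 = 1.9509 N

1.9509 N


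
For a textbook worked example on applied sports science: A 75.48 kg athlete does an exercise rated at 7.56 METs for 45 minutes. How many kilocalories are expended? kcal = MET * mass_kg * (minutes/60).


kcal = MET * mass * time_hr
Convert time: 45 min = 0.75 hr
kcal = 7.56 * 75.48 * 0.75
kcal = 427.9716 kcal

427.9716 kcal


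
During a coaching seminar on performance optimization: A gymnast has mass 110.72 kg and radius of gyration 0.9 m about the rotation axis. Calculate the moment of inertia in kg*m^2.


I = m * k^2
I = 110.72 * 0.9^2
I = 110.72 * 0.81 = 89.6832 kg*m^2

89.6832 kg*m^2


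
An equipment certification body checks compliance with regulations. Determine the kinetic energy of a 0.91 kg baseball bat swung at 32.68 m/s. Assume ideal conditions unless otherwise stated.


KE = 0.5 * m * v^2
KE = 0.5 * 0.91 * 32.68^2
KE = 0.5 * 0.91 * 1067.9824 = 485.932 J

485.932 J


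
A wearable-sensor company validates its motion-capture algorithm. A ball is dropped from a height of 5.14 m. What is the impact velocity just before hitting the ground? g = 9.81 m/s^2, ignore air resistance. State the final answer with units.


v = sqrt(2 * g * h)
v = sqrt(2 * 9.81 * 5.14)
v = sqrt(100.8468) = 10.0423 m/s

10.0423 m/s


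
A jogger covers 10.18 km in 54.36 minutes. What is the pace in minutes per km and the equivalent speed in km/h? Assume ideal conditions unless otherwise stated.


Pace = time / distance = 54.36 min / 10.18 km = 5.3399 min/km
Speed = distance / time_in_hours = 10.18 / 0.906 hr
Speed = 11.2362 km/h

5.3399 min/km, 11.2362 km/h


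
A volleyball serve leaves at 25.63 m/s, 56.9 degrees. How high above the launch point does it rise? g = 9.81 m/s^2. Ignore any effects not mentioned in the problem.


H = (v*sin(theta))^2 / (2*g)
vy = v*sin(theta) = 25.63 * sin(56.9 deg) = 21.4707 m/s
H = vy^2 / (2*g) = 460.9923 / (2*9.81)
H = 460.9923 / 19.62 = 23.496 m

23.496 m


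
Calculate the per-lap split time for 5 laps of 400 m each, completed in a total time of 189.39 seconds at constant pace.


Split time = total_time / n_laps = 189.39 / 5
Split time = 37.878 s per lap

37.878 s


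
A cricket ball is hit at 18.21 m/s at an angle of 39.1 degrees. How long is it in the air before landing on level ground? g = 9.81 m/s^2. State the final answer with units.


T = 2*v*sin(theta)/g
sin(theta) = sin(39.1 deg) = 0.6307
T = 2*18.21*0.6307 / 9.81
T = 22.9692 / 9.81 = 2.3414 s

2.3414 s


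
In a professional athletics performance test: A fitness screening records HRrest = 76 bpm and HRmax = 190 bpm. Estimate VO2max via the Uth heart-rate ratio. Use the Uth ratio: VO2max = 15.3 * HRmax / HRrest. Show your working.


VO2max = 15.3 * HRmax / HRrest
VO2max = 15.3 * 190 / 76
VO2max = 2907 / 76 = 38.25 mL/kg/min

38.25 mL/kg/min


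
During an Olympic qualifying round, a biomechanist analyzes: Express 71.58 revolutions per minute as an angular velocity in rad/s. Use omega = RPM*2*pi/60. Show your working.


omega = RPM * 2 * pi / 60
omega = 71.58 * 2 * 3.14159 / 60
omega = 449.7504 / 60 = 7.4958 rad/s

7.4958 rad/s


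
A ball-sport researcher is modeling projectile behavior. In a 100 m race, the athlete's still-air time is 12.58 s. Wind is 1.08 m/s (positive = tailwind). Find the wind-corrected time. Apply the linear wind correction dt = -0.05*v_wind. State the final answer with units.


dt = -0.05 * v_wind = -0.05 * 1.08 = -0.054 s
t_corrected = t_still + dt = 12.58 + (-0.054)
t_corrected = 12.526 s

12.526 s


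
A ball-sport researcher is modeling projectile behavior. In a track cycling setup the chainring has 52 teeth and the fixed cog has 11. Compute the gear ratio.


GR = front_teeth / rear_teeth
GR = 52 / 11
GR = 4.7273

4.7273


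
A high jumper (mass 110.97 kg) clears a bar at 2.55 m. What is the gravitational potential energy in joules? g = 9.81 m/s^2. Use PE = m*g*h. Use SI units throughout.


PE = m * g * h
PE = 110.97 * 9.81 * 2.55
PE = 1088.6157 * 2.55 = 2775.97 J

2775.97 J


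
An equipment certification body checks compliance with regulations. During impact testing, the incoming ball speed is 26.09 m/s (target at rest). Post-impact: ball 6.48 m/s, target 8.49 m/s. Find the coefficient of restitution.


e = (v2_after - v1_after) / (v1_before - v2_before)
Numerator = 8.49 - 6.48 = 2.01
Denominator = 26.09 - 0 = 26.09
e = 2.01 / 26.09 = 0.077

0.077


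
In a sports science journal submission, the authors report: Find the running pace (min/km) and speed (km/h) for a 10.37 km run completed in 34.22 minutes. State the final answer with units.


Pace = time / distance = 34.22 min / 10.37 km = 3.2999 min/km
Speed = distance / time_in_hours = 10.37 / 0.5703 hr
Speed = 18.1823 km/h

3.2999 min/km, 18.1823 km/h


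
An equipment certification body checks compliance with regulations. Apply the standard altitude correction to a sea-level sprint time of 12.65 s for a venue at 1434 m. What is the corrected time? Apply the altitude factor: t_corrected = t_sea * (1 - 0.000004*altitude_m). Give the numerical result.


Correction factor = 1 - 0.000004 * 1434 = 0.994264
t_corrected = t_sea * factor = 12.65 * 0.994264
t_corrected = 12.5774 s

12.5774 s


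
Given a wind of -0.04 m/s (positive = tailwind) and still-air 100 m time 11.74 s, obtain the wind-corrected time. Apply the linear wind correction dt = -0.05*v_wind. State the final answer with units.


dt = -0.05 * v_wind = -0.05 * -0.04 = 0.002 s
t_corrected = t_still + dt = 11.74 + (0.002)
t_corrected = 11.742 s

11.742 s


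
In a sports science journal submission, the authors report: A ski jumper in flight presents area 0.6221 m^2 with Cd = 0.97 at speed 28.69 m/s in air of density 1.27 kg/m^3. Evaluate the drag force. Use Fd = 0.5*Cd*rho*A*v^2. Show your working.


Fd = 0.5 * Cd * rho * A * v^2
Fd = 0.5 * 0.97 * 1.27 * 0.6221 * 28.69^2
v^2 = 823.1161
Fd = 0.5 * 0.97 * 1.27 * 0.6221 * 823.1161 = 315.4037 N

315.4037 N


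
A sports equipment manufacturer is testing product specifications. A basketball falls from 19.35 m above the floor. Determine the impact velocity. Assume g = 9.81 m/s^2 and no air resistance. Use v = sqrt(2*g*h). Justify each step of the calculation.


v = sqrt(2 * g * h)
v = sqrt(2 * 9.81 * 19.35)
v = sqrt(379.647) = 19.4845 m/s

19.4845 m/s


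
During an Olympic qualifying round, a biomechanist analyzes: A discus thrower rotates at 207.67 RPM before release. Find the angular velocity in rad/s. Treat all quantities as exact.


omega = RPM * 2 * pi / 60
omega = 207.67 * 2 * 3.14159 / 60
omega = 1304.8291 / 60 = 21.7472 rad/s

21.7472 rad/s


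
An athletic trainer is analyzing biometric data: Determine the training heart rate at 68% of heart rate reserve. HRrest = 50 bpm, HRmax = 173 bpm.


Target = HRrest + pct*(HRmax - HRrest)
Heart rate reserve = HRmax - HRrest = 173 - 50 = 123 bpm
Fraction = 68% = 0.68
Target = 50 + 0.68 * 123
Target = 50 + 83.64 = 133.64 bpm

133.64 bpm


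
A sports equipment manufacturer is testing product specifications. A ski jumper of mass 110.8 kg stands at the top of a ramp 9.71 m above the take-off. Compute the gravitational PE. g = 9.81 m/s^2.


PE = m * g * h
PE = 110.8 * 9.81 * 9.71
PE = 1086.948 * 9.71 = 10554.2651 J

10554.2651 J


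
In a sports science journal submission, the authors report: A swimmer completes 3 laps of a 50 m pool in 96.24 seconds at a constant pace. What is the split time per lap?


Split time = total_time / n_laps = 96.24 / 3
Split time = 32.08 s per lap

32.08 s


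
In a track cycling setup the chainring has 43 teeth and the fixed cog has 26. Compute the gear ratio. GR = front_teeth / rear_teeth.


GR = front_teeth / rear_teeth
GR = 43 / 26
GR = 1.6538

1.6538


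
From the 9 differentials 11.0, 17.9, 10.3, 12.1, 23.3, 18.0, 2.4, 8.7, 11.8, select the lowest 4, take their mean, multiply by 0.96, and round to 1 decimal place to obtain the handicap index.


All differentials: 11.0, 17.9, 10.3, 12.1, 23.3, 18.0, 2.4, 8.7, 11.8
Sorted: 2.4, 8.7, 10.3, 11.0, 11.8, 12.1, 17.9, 18.0, 23.3
Best 4: 2.4, 8.7, 10.3, 11.0
Average of best = 32.4 / 4 = 8.1
Raw index = 8.1 * 0.96 = 7.776
Handicap index = round(7.776, 1) = 7.8

7.8


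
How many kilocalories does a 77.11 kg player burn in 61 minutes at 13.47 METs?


kcal = MET * mass * time_hr
Convert time: 61 min = 1.0167 hr
kcal = 13.47 * 77.11 * 1.0167
kcal = 1055.9829 kcal

1055.9829 kcal


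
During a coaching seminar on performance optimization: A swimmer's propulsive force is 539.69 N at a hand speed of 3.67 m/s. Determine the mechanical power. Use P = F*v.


P = F * v
P = 539.69 * 3.67
P = 1980.6623 W

1980.6623 W


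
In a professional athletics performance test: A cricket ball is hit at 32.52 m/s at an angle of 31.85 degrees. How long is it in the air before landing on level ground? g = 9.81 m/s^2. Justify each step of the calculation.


T = 2*v*sin(theta)/g
sin(theta) = sin(31.85 deg) = 0.5277
T = 2*32.52*0.5277 / 9.81
T = 34.3214 / 9.81 = 3.4986 s

3.4986 s


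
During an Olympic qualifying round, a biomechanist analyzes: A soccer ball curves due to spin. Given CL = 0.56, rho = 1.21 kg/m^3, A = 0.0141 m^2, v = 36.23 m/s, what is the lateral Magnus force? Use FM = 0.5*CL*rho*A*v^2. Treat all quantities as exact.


FM = 0.5 * CL * rho * A * v^2
FM = 0.5 * 0.56 * 1.21 * 0.0141 * 36.23^2
v^2 = 1312.6129
FM = 0.5 * 0.56 * 1.21 * 0.0141 * 1312.6129 = 6.2705 N

6.2705 N


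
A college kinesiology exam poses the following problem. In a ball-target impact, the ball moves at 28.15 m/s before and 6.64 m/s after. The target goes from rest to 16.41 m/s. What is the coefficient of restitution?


e = (v2_after - v1_after) / (v1_before - v2_before)
Numerator = 16.41 - 6.64 = 9.77
Denominator = 28.15 - 0 = 28.15
e = 9.77 / 28.15 = 0.3471

0.3471


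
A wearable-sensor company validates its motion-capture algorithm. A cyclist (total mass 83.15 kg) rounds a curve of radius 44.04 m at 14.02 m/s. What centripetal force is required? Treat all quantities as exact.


Fc = m * v^2 / r
v^2 = 14.02^2 = 196.5604
Fc = 83.15 * 196.5604 / 44.04
Fc = 16343.9973 / 44.04 = 371.1171 N

371.1171 N


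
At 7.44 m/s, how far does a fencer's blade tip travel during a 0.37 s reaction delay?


d = v * t
d = 7.44 * 0.37
d = 2.7528 m

2.7528 m


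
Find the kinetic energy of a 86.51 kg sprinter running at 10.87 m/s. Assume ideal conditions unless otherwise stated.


KE = 0.5 * m * v^2
KE = 0.5 * 86.51 * 10.87^2
KE = 0.5 * 86.51 * 118.1569 = 5110.8767 J

5110.8767 J


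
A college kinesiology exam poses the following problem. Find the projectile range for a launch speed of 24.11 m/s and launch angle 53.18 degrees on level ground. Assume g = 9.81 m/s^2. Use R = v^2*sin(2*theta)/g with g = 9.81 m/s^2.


R = v^2 * sin(2*theta) / g
Convert angle to radians: theta = 53.18 deg = 0.9282 rad
sin(2*theta) = sin(1.8563) = 0.9595
R = 24.11^2 * 0.9595 / 9.81
R = 581.2921 * 0.9595 / 9.81 = 56.8559 m

56.8559 m


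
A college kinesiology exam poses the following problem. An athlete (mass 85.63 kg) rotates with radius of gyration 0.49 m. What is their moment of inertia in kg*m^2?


I = m * k^2
I = 85.63 * 0.49^2
I = 85.63 * 0.2401 = 20.5598 kg*m^2

20.5598 kg*m^2


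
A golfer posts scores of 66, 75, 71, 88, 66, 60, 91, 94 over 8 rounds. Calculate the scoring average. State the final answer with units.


Average = sum / n
Sum = 611
Average = 611 / 8 = 76.375

76.375


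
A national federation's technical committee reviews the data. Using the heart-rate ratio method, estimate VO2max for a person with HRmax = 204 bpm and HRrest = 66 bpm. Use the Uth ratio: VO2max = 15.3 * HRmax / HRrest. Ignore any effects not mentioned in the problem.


VO2max = 15.3 * HRmax / HRrest
VO2max = 15.3 * 204 / 66
VO2max = 3121.2 / 66 = 47.2909 mL/kg/min

47.2909 mL/kg/min


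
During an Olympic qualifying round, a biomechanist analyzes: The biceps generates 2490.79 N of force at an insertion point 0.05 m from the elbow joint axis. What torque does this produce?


tau = F * d
tau = 2490.79 * 0.05
tau = 124.5395 N*m

124.5395 N*m


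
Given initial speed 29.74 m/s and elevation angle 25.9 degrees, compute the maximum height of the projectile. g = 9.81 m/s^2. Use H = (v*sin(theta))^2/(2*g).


H = (v*sin(theta))^2 / (2*g)
vy = v*sin(theta) = 29.74 * sin(25.9 deg) = 12.9905 m/s
H = vy^2 / (2*g) = 168.7527 / (2*9.81)
H = 168.7527 / 19.62 = 8.6011 m

8.6011 m


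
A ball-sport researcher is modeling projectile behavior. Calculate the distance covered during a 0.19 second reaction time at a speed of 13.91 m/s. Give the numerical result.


d = v * t
d = 13.91 * 0.19
d = 2.6429 m

2.6429 m


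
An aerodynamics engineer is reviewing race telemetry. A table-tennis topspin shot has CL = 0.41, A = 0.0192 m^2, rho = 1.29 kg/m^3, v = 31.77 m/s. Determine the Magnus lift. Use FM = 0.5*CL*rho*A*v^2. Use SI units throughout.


FM = 0.5 * CL * rho * A * v^2
FM = 0.5 * 0.41 * 1.29 * 0.0192 * 31.77^2
v^2 = 1009.3329
FM = 0.5 * 0.41 * 1.29 * 0.0192 * 1009.3329 = 5.1248 N

5.1248 N


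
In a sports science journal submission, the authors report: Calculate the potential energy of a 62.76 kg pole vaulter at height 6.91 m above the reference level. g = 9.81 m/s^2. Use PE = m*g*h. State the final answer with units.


PE = m * g * h
PE = 62.76 * 9.81 * 6.91
PE = 615.6756 * 6.91 = 4254.3184 J

4254.3184 J


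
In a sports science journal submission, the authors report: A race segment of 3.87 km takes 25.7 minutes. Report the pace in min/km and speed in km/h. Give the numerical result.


Pace = time / distance = 25.7 min / 3.87 km = 6.6408 min/km
Speed = distance / time_in_hours = 3.87 / 0.4283 hr
Speed = 9.035 km/h

6.6408 min/km, 9.035 km/h


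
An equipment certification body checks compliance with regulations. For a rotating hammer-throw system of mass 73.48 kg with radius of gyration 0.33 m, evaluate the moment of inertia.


I = m * k^2
I = 73.48 * 0.33^2
I = 73.48 * 0.1089 = 8.002 kg*m^2

8.002 kg*m^2
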